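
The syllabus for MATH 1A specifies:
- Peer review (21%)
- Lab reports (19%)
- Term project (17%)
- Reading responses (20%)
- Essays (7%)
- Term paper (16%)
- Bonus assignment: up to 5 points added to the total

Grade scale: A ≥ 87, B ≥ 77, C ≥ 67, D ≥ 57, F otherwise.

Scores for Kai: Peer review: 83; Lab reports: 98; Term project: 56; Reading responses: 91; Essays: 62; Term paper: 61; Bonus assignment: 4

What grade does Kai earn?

B

Weighted total:
  Peer review 83 × 0.21 = 17.43
  Lab reports 98 × 0.19 = 18.62
  Term project 56 × 0.17 = 9.52
  Reading responses 91 × 0.2 = 18.2
  Essays 62 × 0.07 = 4.34
  Term paper 61 × 0.16 = 9.76
Sum = 77.87
Bonus assignment: 77.87 + 4 = 81.87
81.87 is ≥ 77 and < 87 → B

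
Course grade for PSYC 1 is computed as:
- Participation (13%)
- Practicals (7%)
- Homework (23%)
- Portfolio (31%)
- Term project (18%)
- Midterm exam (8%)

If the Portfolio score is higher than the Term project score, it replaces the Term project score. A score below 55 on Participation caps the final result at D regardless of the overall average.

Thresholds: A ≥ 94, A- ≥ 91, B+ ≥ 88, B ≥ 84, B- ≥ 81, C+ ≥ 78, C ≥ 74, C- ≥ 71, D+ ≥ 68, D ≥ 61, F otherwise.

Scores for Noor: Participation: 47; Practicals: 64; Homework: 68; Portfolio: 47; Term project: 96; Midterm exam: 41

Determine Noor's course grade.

Portfolio (47) ≤ Term project (96), so Term project stays at 96.
Participation score 47 < 55: minimum not met.
Weighted total:
  Participation 47 × 0.13 = 6.11
  Practicals 64 × 0.07 = 4.48
  Homework 68 × 0.23 = 15.64
  Portfolio 47 × 0.31 = 14.57
  Term project 96 × 0.18 = 17.28
  Midterm exam 41 × 0.08 = 3.28
Sum = 61.36
61.36 would be D; cap at D applies → D.

D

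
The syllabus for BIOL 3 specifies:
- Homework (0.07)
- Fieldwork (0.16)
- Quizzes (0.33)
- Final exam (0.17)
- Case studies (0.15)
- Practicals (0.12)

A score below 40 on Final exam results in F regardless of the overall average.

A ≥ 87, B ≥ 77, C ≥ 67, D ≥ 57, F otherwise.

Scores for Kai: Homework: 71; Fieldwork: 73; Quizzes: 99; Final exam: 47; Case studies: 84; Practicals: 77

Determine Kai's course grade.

Final exam score 47 ≥ 40: minimum met.
Weighted total:
  Homework 71 × 0.07 = 4.97
  Fieldwork 73 × 0.16 = 11.68
  Quizzes 99 × 0.33 = 32.67
  Final exam 47 × 0.17 = 7.99
  Case studies 84 × 0.15 = 12.6
  Practicals 77 × 0.12 = 9.24
Sum = 79.15
79.15 is ≥ 77 and < 87 → B

B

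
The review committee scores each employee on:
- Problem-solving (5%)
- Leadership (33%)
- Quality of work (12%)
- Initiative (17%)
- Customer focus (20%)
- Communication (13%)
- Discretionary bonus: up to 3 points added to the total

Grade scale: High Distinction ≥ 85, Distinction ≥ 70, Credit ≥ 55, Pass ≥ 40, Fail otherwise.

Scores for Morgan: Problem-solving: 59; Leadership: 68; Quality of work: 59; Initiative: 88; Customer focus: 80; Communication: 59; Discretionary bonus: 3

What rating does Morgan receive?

Distinction

Weighted total:
  Problem-solving 59 × 0.05 = 2.95
  Leadership 68 × 0.33 = 22.44
  Quality of work 59 × 0.12 = 7.08
  Initiative 88 × 0.17 = 14.96
  Customer focus 80 × 0.2 = 16
  Communication 59 × 0.13 = 7.67
Sum = 71.1
Discretionary bonus: 71.1 + 3 = 74.1
74.1 is ≥ 70 and < 85 → Distinction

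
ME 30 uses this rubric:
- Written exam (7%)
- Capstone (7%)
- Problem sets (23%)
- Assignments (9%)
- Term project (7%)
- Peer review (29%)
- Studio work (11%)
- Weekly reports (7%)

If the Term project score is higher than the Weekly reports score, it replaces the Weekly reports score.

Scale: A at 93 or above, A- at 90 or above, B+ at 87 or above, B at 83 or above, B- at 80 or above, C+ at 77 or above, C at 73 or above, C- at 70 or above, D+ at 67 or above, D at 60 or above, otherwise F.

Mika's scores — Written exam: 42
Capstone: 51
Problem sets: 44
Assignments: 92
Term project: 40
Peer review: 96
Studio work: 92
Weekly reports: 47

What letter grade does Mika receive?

D+

Term project (40) ≤ Weekly reports (47), so Weekly reports stays at 47.
Weighted total:
  Written exam 42 × 0.07 = 2.94
  Capstone 51 × 0.07 = 3.57
  Problem sets 44 × 0.23 = 10.12
  Assignments 92 × 0.09 = 8.28
  Term project 40 × 0.07 = 2.8
  Peer review 96 × 0.29 = 27.84
  Studio work 92 × 0.11 = 10.12
  Weekly reports 47 × 0.07 = 3.29
Sum = 68.96
68.96 is ≥ 67 and < 70 → D+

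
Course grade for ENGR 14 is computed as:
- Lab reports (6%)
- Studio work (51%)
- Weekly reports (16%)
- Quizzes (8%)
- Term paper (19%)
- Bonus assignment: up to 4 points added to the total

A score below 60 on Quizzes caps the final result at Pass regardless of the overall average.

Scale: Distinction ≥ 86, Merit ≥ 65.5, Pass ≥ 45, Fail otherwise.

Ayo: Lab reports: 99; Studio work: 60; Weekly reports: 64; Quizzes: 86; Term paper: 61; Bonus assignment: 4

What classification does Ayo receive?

Merit

Quizzes score 86 ≥ 60: minimum met.
Weighted total:
  Lab reports 99 × 0.06 = 5.94
  Studio work 60 × 0.51 = 30.6
  Weekly reports 64 × 0.16 = 10.24
  Quizzes 86 × 0.08 = 6.88
  Term paper 61 × 0.19 = 11.59
Sum = 65.25
Bonus assignment: 65.25 + 4 = 69.25
69.25 is ≥ 65.5 and < 86 → Merit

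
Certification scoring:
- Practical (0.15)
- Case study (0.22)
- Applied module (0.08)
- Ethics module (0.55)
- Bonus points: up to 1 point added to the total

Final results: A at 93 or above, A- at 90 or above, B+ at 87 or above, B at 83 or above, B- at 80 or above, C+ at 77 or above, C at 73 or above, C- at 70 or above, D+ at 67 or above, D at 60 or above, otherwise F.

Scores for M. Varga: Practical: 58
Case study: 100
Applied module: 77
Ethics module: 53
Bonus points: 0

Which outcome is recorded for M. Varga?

Weighted total:
  Practical 58 × 0.15 = 8.7
  Case study 100 × 0.22 = 22
  Applied module 77 × 0.08 = 6.16
  Ethics module 53 × 0.55 = 29.15
Sum = 66.01
Bonus points: 66.01 + 0 = 66.01
66.01 is ≥ 60 and < 67 → D

D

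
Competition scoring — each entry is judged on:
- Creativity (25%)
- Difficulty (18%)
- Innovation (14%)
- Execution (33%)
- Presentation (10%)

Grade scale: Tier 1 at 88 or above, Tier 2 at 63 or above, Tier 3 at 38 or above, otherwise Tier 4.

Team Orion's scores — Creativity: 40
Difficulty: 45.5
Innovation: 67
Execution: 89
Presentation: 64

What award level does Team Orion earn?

Tier 2

Weighted total:
  Creativity 40 × 0.25 = 10
  Difficulty 45.5 × 0.18 = 8.19
  Innovation 67 × 0.14 = 9.38
  Execution 89 × 0.33 = 29.37
  Presentation 64 × 0.1 = 6.4
Sum = 63.34
63.34 is ≥ 63 and < 88 → Tier 2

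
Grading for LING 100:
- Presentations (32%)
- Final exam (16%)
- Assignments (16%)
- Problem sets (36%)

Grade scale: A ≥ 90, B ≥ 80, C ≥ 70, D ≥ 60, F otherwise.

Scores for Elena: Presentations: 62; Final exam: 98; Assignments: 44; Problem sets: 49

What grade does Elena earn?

D

Weighted total:
  Presentations 62 × 0.32 = 19.84
  Final exam 98 × 0.16 = 15.68
  Assignments 44 × 0.16 = 7.04
  Problem sets 49 × 0.36 = 17.64
Sum = 60.2
60.2 is ≥ 60 and < 70 → D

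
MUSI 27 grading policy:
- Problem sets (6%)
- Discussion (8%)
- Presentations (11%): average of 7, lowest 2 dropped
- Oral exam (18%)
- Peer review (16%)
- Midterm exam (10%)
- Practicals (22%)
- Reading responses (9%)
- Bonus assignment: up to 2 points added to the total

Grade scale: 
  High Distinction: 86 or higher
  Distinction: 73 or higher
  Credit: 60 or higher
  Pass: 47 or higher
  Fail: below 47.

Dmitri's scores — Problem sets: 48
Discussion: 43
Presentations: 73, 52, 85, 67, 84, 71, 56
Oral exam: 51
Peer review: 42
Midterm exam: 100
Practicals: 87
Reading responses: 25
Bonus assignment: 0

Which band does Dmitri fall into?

Credit

Presentations: drop 52, 56 → average of remaining 5 = 380/5 = 76
Weighted total:
  Problem sets 48 × 0.06 = 2.88
  Discussion 43 × 0.08 = 3.44
  Presentations 76 × 0.11 = 8.36
  Oral exam 51 × 0.18 = 9.18
  Peer review 42 × 0.16 = 6.72
  Midterm exam 100 × 0.1 = 10
  Practicals 87 × 0.22 = 19.14
  Reading responses 25 × 0.09 = 2.25
Sum = 61.97
Bonus assignment: 61.97 + 0 = 61.97
61.97 is ≥ 60 and < 73 → Credit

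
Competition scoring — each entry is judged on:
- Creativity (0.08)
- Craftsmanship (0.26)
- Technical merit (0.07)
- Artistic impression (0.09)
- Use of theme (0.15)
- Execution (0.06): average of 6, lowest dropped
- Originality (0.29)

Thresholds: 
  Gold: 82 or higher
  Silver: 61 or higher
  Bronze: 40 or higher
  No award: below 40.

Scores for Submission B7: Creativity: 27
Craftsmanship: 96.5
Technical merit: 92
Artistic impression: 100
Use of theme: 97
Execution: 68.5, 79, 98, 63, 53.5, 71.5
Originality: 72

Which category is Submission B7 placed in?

Execution: drop 53.5 → average of remaining 5 = 380/5 = 76
Weighted total:
  Creativity 27 × 0.08 = 2.16
  Craftsmanship 96.5 × 0.26 = 25.09
  Technical merit 92 × 0.07 = 6.44
  Artistic impression 100 × 0.09 = 9
  Use of theme 97 × 0.15 = 14.55
  Execution 76 × 0.06 = 4.56
  Originality 72 × 0.29 = 20.88
Sum = 82.68
82.68 ≥ 82 → Gold

Gold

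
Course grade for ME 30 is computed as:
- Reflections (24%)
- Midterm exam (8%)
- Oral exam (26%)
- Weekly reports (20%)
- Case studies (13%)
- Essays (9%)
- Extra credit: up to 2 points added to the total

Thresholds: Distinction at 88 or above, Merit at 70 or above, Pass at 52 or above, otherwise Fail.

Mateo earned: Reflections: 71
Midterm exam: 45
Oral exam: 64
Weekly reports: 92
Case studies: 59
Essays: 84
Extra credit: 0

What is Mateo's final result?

Weighted total:
  Reflections 71 × 0.24 = 17.04
  Midterm exam 45 × 0.08 = 3.6
  Oral exam 64 × 0.26 = 16.64
  Weekly reports 92 × 0.2 = 18.4
  Case studies 59 × 0.13 = 7.67
  Essays 84 × 0.09 = 7.56
Sum = 70.91
Extra credit: 70.91 + 0 = 70.91
70.91 is ≥ 70 and < 88 → Merit

Merit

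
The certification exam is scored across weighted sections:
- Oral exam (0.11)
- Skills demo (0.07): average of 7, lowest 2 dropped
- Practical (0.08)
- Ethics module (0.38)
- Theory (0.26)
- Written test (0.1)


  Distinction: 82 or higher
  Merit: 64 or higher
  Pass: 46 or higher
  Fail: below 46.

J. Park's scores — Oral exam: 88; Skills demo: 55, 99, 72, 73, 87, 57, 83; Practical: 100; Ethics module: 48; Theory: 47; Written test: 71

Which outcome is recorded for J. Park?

Skills demo: drop 55, 57 → average of remaining 5 = 414/5 = 82.8
Weighted total:
  Oral exam 88 × 0.11 = 9.68
  Skills demo 82.8 × 0.07 = 5.796
  Practical 100 × 0.08 = 8
  Ethics module 48 × 0.38 = 18.24
  Theory 47 × 0.26 = 12.22
  Written test 71 × 0.1 = 7.1
Sum = 61.036
61.036 is ≥ 46 and < 64 → Pass

Pass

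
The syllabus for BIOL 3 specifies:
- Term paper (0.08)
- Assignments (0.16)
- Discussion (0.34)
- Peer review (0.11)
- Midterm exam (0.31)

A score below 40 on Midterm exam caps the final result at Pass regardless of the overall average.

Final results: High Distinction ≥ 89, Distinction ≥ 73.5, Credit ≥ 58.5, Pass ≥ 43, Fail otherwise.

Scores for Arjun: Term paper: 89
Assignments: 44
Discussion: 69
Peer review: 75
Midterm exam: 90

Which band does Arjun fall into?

Midterm exam score 90 ≥ 40: minimum met.
Weighted total:
  Term paper 89 × 0.08 = 7.12
  Assignments 44 × 0.16 = 7.04
  Discussion 69 × 0.34 = 23.46
  Peer review 75 × 0.11 = 8.25
  Midterm exam 90 × 0.31 = 27.9
Sum = 73.77
73.77 is ≥ 73.5 and < 89 → Distinction

Distinction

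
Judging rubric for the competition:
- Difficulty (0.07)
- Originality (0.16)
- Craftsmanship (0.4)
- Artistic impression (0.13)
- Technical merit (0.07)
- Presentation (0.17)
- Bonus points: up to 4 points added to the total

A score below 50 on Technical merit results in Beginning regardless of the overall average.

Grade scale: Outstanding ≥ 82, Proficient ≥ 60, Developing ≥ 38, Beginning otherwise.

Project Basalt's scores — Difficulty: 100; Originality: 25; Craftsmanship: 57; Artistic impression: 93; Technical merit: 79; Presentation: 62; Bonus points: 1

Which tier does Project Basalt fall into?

Technical merit score 79 ≥ 50: minimum met.
Weighted total:
  Difficulty 100 × 0.07 = 7
  Originality 25 × 0.16 = 4
  Craftsmanship 57 × 0.4 = 22.8
  Artistic impression 93 × 0.13 = 12.09
  Technical merit 79 × 0.07 = 5.53
  Presentation 62 × 0.17 = 10.54
Sum = 61.96
Bonus points: 61.96 + 1 = 62.96
62.96 is ≥ 60 and < 82 → Proficient

Proficient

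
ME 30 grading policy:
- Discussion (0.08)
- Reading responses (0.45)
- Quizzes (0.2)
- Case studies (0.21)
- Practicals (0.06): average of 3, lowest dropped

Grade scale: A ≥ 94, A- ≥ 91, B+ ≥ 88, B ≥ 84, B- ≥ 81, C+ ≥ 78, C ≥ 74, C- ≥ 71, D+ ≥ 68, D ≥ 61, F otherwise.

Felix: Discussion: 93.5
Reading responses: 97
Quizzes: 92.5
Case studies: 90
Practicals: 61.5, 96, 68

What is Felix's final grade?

Practicals: drop 61.5 → average of remaining 2 = 164/2 = 82
Weighted total:
  Discussion 93.5 × 0.08 = 7.48
  Reading responses 97 × 0.45 = 43.65
  Quizzes 92.5 × 0.2 = 18.5
  Case studies 90 × 0.21 = 18.9
  Practicals 82 × 0.06 = 4.92
Sum = 93.45
93.45 is ≥ 91 and < 94 → A-

A-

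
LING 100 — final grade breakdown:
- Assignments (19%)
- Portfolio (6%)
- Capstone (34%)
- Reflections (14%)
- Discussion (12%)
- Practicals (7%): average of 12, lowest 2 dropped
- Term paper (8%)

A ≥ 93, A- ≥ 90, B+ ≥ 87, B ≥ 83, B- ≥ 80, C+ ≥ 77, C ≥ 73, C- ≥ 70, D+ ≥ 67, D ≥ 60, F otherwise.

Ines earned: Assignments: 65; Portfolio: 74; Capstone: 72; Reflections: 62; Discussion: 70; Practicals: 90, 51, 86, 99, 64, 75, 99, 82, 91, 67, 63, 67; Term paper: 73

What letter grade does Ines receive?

D+

Practicals: drop 51, 63 → average of remaining 10 = 820/10 = 82
Weighted total:
  Assignments 65 × 0.19 = 12.35
  Portfolio 74 × 0.06 = 4.44
  Capstone 72 × 0.34 = 24.48
  Reflections 62 × 0.14 = 8.68
  Discussion 70 × 0.12 = 8.4
  Practicals 82 × 0.07 = 5.74
  Term paper 73 × 0.08 = 5.84
Sum = 69.93
69.93 is ≥ 67 and < 70 → D+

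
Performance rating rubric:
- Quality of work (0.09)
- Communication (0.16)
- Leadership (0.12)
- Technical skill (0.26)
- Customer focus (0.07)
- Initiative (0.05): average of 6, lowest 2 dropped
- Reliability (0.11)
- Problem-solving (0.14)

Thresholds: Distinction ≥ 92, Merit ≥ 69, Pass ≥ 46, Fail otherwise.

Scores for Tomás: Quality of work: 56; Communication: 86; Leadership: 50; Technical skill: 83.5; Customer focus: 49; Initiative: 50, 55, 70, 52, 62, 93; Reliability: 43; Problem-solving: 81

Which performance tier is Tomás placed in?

Initiative: drop 50, 52 → average of remaining 4 = 280/4 = 70
Weighted total:
  Quality of work 56 × 0.09 = 5.04
  Communication 86 × 0.16 = 13.76
  Leadership 50 × 0.12 = 6
  Technical skill 83.5 × 0.26 = 21.71
  Customer focus 49 × 0.07 = 3.43
  Initiative 70 × 0.05 = 3.5
  Reliability 43 × 0.11 = 4.73
  Problem-solving 81 × 0.14 = 11.34
Sum = 69.51
69.51 is ≥ 69 and < 92 → Merit

Merit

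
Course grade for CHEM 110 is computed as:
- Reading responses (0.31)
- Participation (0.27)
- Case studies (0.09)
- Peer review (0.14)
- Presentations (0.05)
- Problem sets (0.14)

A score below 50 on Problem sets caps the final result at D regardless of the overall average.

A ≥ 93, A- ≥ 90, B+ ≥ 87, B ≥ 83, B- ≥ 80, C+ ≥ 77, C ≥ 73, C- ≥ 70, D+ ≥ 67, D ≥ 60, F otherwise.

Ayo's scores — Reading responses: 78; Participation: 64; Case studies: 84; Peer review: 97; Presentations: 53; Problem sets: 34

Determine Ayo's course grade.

Problem sets score 34 < 50: minimum not met.
Weighted total:
  Reading responses 78 × 0.31 = 24.18
  Participation 64 × 0.27 = 17.28
  Case studies 84 × 0.09 = 7.56
  Peer review 97 × 0.14 = 13.58
  Presentations 53 × 0.05 = 2.65
  Problem sets 34 × 0.14 = 4.76
Sum = 70.01
70.01 would be C-; cap at D applies → D.

D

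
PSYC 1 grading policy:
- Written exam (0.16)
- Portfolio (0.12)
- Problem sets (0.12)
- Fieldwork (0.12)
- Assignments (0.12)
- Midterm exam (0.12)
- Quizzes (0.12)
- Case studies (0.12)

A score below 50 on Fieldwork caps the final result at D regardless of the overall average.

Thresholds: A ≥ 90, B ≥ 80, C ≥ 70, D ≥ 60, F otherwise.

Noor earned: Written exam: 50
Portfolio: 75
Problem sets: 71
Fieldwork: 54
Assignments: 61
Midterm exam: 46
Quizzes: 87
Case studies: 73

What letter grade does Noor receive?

Fieldwork score 54 ≥ 50: minimum met.
Weighted total:
  Written exam 50 × 0.16 = 8
  Portfolio 75 × 0.12 = 9
  Problem sets 71 × 0.12 = 8.52
  Fieldwork 54 × 0.12 = 6.48
  Assignments 61 × 0.12 = 7.32
  Midterm exam 46 × 0.12 = 5.52
  Quizzes 87 × 0.12 = 10.44
  Case studies 73 × 0.12 = 8.76
Sum = 64.04
64.04 is ≥ 60 and < 70 → D

D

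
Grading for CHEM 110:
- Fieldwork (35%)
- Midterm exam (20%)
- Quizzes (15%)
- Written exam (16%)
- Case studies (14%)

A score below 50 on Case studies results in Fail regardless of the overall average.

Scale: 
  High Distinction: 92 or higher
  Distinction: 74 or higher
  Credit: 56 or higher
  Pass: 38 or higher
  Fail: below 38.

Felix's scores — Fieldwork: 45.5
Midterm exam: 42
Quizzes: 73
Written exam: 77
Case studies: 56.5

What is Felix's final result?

Case studies score 56.5 ≥ 50: minimum met.
Weighted total:
  Fieldwork 45.5 × 0.35 = 15.925
  Midterm exam 42 × 0.2 = 8.4
  Quizzes 73 × 0.15 = 10.95
  Written exam 77 × 0.16 = 12.32
  Case studies 56.5 × 0.14 = 7.91
Sum = 55.505
55.505 is ≥ 38 and < 56 → Pass

Pass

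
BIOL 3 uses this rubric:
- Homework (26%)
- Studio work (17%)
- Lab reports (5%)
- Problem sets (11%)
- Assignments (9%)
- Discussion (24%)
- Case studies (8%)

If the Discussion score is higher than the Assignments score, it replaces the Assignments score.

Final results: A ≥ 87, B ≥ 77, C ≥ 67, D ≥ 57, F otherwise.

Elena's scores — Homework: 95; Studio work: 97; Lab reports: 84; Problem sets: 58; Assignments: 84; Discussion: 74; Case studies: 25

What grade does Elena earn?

Discussion (74) ≤ Assignments (84), so Assignments stays at 84.
Weighted total:
  Homework 95 × 0.26 = 24.7
  Studio work 97 × 0.17 = 16.49
  Lab reports 84 × 0.05 = 4.2
  Problem sets 58 × 0.11 = 6.38
  Assignments 84 × 0.09 = 7.56
  Discussion 74 × 0.24 = 17.76
  Case studies 25 × 0.08 = 2
Sum = 79.09
79.09 is ≥ 77 and < 87 → B

B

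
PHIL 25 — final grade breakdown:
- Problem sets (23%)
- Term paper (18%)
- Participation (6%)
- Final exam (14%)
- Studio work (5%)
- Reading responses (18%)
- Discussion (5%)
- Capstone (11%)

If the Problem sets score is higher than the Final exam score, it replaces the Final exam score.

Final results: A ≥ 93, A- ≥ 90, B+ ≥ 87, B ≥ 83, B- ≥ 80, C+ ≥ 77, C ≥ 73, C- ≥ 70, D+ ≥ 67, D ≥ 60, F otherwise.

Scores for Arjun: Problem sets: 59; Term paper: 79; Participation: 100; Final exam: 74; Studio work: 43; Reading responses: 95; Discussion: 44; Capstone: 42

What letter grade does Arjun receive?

Problem sets (59) ≤ Final exam (74), so Final exam stays at 74.
Weighted total:
  Problem sets 59 × 0.23 = 13.57
  Term paper 79 × 0.18 = 14.22
  Participation 100 × 0.06 = 6
  Final exam 74 × 0.14 = 10.36
  Studio work 43 × 0.05 = 2.15
  Reading responses 95 × 0.18 = 17.1
  Discussion 44 × 0.05 = 2.2
  Capstone 42 × 0.11 = 4.62
Sum = 70.22
70.22 is ≥ 70 and < 73 → C-

C-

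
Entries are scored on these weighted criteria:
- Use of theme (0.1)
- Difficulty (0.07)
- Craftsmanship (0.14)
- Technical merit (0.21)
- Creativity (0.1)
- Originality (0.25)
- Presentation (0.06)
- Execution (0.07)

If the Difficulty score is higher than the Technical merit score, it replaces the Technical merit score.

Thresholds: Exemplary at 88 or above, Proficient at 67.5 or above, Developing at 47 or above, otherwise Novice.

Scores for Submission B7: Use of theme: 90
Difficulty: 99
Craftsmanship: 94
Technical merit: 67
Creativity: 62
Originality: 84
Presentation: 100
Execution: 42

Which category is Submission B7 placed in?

Difficulty (99) > Technical merit (67), so Technical merit counts as 99.
Weighted total:
  Use of theme 90 × 0.1 = 9
  Difficulty 99 × 0.07 = 6.93
  Craftsmanship 94 × 0.14 = 13.16
  Technical merit 99 × 0.21 = 20.79
  Creativity 62 × 0.1 = 6.2
  Originality 84 × 0.25 = 21
  Presentation 100 × 0.06 = 6
  Execution 42 × 0.07 = 2.94
Sum = 86.02
86.02 is ≥ 67.5 and < 88 → Proficient

Proficient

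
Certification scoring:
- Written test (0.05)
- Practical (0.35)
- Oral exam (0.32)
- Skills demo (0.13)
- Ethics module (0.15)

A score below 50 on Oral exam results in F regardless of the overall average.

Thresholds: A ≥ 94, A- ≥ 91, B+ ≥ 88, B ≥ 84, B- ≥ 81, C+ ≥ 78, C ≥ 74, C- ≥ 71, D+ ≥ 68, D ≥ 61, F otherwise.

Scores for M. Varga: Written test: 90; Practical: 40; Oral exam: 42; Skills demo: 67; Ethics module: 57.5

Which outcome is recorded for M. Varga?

F

Oral exam score 42 < 50: minimum not met.
Weighted total:
  Written test 90 × 0.05 = 4.5
  Practical 40 × 0.35 = 14
  Oral exam 42 × 0.32 = 13.44
  Skills demo 67 × 0.13 = 8.71
  Ethics module 57.5 × 0.15 = 8.625
Sum = 49.275
Because the Oral exam minimum was not met, the result is F.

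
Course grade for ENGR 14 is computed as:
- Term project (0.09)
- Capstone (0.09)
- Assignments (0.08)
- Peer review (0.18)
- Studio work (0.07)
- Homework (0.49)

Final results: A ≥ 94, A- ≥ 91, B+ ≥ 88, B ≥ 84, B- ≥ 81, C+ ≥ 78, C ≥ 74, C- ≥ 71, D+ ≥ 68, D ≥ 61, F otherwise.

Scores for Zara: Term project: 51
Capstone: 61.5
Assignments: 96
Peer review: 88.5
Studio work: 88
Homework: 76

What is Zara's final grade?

C

Weighted total:
  Term project 51 × 0.09 = 4.59
  Capstone 61.5 × 0.09 = 5.535
  Assignments 96 × 0.08 = 7.68
  Peer review 88.5 × 0.18 = 15.93
  Studio work 88 × 0.07 = 6.16
  Homework 76 × 0.49 = 37.24
Sum = 77.135
77.135 is ≥ 74 and < 78 → C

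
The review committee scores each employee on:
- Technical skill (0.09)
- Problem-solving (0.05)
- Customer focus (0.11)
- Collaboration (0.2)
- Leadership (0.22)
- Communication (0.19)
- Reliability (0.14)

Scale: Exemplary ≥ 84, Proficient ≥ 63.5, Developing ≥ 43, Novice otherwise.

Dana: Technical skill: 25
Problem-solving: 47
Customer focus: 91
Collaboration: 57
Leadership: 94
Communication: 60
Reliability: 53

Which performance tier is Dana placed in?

Weighted total:
  Technical skill 25 × 0.09 = 2.25
  Problem-solving 47 × 0.05 = 2.35
  Customer focus 91 × 0.11 = 10.01
  Collaboration 57 × 0.2 = 11.4
  Leadership 94 × 0.22 = 20.68
  Communication 60 × 0.19 = 11.4
  Reliability 53 × 0.14 = 7.42
Sum = 65.51
65.51 is ≥ 63.5 and < 84 → Proficient

Proficient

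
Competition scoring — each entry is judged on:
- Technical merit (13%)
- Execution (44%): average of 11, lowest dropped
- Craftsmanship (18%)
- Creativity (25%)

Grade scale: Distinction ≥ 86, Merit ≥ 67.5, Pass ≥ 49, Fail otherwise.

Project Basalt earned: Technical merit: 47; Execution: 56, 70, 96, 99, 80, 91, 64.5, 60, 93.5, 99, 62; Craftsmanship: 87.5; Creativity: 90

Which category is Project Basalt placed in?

Execution: drop 56 → average of remaining 10 = 815/10 = 81.5
Weighted total:
  Technical merit 47 × 0.13 = 6.11
  Execution 81.5 × 0.44 = 35.86
  Craftsmanship 87.5 × 0.18 = 15.75
  Creativity 90 × 0.25 = 22.5
Sum = 80.22
80.22 is ≥ 67.5 and < 86 → Merit

Merit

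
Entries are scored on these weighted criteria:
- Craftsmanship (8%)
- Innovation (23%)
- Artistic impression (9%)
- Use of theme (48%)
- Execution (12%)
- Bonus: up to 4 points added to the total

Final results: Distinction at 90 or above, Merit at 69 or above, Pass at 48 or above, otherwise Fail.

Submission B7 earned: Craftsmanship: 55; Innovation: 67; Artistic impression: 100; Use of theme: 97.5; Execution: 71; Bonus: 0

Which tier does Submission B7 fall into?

Weighted total:
  Craftsmanship 55 × 0.08 = 4.4
  Innovation 67 × 0.23 = 15.41
  Artistic impression 100 × 0.09 = 9
  Use of theme 97.5 × 0.48 = 46.8
  Execution 71 × 0.12 = 8.52
Sum = 84.13
Bonus: 84.13 + 0 = 84.13
84.13 is ≥ 69 and < 90 → Merit

Merit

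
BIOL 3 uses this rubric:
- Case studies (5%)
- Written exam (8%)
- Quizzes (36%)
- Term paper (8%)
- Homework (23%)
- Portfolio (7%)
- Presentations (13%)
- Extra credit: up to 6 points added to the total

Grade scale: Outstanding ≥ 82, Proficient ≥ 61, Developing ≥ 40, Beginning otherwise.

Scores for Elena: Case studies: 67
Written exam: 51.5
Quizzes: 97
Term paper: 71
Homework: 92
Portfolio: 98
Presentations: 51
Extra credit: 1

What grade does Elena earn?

Outstanding

Weighted total:
  Case studies 67 × 0.05 = 3.35
  Written exam 51.5 × 0.08 = 4.12
  Quizzes 97 × 0.36 = 34.92
  Term paper 71 × 0.08 = 5.68
  Homework 92 × 0.23 = 21.16
  Portfolio 98 × 0.07 = 6.86
  Presentations 51 × 0.13 = 6.63
Sum = 82.72
Extra credit: 82.72 + 1 = 83.72
83.72 ≥ 82 → Outstanding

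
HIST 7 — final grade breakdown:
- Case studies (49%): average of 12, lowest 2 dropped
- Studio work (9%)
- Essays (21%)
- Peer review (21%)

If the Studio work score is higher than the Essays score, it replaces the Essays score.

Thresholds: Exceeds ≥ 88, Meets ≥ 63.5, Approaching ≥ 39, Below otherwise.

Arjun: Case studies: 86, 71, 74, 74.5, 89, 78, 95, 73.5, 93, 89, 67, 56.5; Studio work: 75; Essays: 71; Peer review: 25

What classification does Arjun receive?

Meets

Case studies: drop 56.5, 67 → average of remaining 10 = 823/10 = 82.3
Studio work (75) > Essays (71), so Essays counts as 75.
Weighted total:
  Case studies 82.3 × 0.49 = 40.327
  Studio work 75 × 0.09 = 6.75
  Essays 75 × 0.21 = 15.75
  Peer review 25 × 0.21 = 5.25
Sum = 68.077
68.077 is ≥ 63.5 and < 88 → Meets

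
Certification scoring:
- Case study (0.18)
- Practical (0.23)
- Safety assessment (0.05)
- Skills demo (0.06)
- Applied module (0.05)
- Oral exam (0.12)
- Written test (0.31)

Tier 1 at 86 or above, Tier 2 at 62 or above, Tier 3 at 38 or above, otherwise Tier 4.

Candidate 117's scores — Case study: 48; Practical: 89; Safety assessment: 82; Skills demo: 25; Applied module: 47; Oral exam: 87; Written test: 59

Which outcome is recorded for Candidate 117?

Tier 2

Weighted total:
  Case study 48 × 0.18 = 8.64
  Practical 89 × 0.23 = 20.47
  Safety assessment 82 × 0.05 = 4.1
  Skills demo 25 × 0.06 = 1.5
  Applied module 47 × 0.05 = 2.35
  Oral exam 87 × 0.12 = 10.44
  Written test 59 × 0.31 = 18.29
Sum = 65.79
65.79 is ≥ 62 and < 86 → Tier 2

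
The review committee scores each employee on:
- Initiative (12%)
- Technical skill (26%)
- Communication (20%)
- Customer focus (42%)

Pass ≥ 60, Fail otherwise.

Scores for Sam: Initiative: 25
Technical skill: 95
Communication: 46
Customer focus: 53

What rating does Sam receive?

Weighted total:
  Initiative 25 × 0.12 = 3
  Technical skill 95 × 0.26 = 24.7
  Communication 46 × 0.2 = 9.2
  Customer focus 53 × 0.42 = 22.26
Sum = 59.16
59.16 < 60 → Fail

Fail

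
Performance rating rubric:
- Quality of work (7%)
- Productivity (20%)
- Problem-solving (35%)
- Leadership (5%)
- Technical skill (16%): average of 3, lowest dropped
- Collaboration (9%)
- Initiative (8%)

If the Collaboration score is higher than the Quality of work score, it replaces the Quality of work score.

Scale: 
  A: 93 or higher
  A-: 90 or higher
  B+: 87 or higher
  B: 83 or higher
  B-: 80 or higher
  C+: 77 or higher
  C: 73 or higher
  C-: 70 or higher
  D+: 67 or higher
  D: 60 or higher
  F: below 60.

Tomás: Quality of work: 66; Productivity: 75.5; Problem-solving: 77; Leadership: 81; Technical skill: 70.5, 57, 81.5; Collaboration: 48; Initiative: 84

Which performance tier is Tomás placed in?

C

Technical skill: drop 57 → average of remaining 2 = 152/2 = 76
Collaboration (48) ≤ Quality of work (66), so Quality of work stays at 66.
Weighted total:
  Quality of work 66 × 0.07 = 4.62
  Productivity 75.5 × 0.2 = 15.1
  Problem-solving 77 × 0.35 = 26.95
  Leadership 81 × 0.05 = 4.05
  Technical skill 76 × 0.16 = 12.16
  Collaboration 48 × 0.09 = 4.32
  Initiative 84 × 0.08 = 6.72
Sum = 73.92
73.92 is ≥ 73 and < 77 → C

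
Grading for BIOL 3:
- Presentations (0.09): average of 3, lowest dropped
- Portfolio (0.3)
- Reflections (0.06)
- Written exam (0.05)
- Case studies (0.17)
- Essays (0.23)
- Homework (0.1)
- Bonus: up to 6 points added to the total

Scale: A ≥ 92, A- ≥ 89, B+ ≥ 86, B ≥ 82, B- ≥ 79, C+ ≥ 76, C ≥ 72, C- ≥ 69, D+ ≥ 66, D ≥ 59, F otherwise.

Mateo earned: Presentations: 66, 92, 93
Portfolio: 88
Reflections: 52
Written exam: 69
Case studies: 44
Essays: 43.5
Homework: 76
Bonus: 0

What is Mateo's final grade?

D+

Presentations: drop 66 → average of remaining 2 = 185/2 = 92.5
Weighted total:
  Presentations 92.5 × 0.09 = 8.325
  Portfolio 88 × 0.3 = 26.4
  Reflections 52 × 0.06 = 3.12
  Written exam 69 × 0.05 = 3.45
  Case studies 44 × 0.17 = 7.48
  Essays 43.5 × 0.23 = 10.005
  Homework 76 × 0.1 = 7.6
Sum = 66.38
Bonus: 66.38 + 0 = 66.38
66.38 is ≥ 66 and < 69 → D+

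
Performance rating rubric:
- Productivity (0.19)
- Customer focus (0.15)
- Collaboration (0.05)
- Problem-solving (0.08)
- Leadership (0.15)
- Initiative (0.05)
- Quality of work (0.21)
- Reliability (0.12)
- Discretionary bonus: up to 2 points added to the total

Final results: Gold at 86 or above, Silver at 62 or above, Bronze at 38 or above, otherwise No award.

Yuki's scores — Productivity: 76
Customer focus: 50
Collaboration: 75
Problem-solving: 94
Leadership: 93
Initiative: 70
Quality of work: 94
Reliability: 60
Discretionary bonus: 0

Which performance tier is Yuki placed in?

Weighted total:
  Productivity 76 × 0.19 = 14.44
  Customer focus 50 × 0.15 = 7.5
  Collaboration 75 × 0.05 = 3.75
  Problem-solving 94 × 0.08 = 7.52
  Leadership 93 × 0.15 = 13.95
  Initiative 70 × 0.05 = 3.5
  Quality of work 94 × 0.21 = 19.74
  Reliability 60 × 0.12 = 7.2
Sum = 77.6
Discretionary bonus: 77.6 + 0 = 77.6
77.6 is ≥ 62 and < 86 → Silver

Silver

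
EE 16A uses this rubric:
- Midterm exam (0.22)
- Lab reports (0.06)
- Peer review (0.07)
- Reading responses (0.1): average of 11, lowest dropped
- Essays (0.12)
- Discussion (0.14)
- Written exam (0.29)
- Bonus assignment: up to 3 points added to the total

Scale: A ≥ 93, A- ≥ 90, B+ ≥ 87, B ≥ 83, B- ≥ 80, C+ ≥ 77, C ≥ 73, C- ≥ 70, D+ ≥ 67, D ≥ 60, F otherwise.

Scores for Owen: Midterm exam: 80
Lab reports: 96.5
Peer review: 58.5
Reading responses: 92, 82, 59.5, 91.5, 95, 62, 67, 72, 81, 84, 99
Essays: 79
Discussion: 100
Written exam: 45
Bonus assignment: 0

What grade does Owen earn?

C-

Reading responses: drop 59.5 → average of remaining 10 = 825.5/10 = 82.55
Weighted total:
  Midterm exam 80 × 0.22 = 17.6
  Lab reports 96.5 × 0.06 = 5.79
  Peer review 58.5 × 0.07 = 4.095
  Reading responses 82.55 × 0.1 = 8.255
  Essays 79 × 0.12 = 9.48
  Discussion 100 × 0.14 = 14
  Written exam 45 × 0.29 = 13.05
Sum = 72.27
Bonus assignment: 72.27 + 0 = 72.27
72.27 is ≥ 70 and < 73 → C-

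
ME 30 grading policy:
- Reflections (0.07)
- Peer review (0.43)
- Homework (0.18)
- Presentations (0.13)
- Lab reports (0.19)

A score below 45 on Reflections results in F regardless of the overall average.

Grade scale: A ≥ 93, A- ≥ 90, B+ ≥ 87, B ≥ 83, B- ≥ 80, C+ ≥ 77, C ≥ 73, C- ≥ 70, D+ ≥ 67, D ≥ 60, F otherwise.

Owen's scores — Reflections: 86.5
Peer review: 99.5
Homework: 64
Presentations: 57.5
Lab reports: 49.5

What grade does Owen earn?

Reflections score 86.5 ≥ 45: minimum met.
Weighted total:
  Reflections 86.5 × 0.07 = 6.055
  Peer review 99.5 × 0.43 = 42.785
  Homework 64 × 0.18 = 11.52
  Presentations 57.5 × 0.13 = 7.475
  Lab reports 49.5 × 0.19 = 9.405
Sum = 77.24
77.24 is ≥ 77 and < 80 → C+

C+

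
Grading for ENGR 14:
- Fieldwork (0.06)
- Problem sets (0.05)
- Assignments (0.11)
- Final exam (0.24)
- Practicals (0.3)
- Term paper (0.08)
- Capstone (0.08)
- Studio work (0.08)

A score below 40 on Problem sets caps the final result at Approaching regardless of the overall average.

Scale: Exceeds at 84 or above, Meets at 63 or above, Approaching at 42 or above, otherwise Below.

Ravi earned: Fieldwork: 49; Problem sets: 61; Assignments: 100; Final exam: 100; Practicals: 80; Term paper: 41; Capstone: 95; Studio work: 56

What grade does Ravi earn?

Problem sets score 61 ≥ 40: minimum met.
Weighted total:
  Fieldwork 49 × 0.06 = 2.94
  Problem sets 61 × 0.05 = 3.05
  Assignments 100 × 0.11 = 11
  Final exam 100 × 0.24 = 24
  Practicals 80 × 0.3 = 24
  Term paper 41 × 0.08 = 3.28
  Capstone 95 × 0.08 = 7.6
  Studio work 56 × 0.08 = 4.48
Sum = 80.35
80.35 is ≥ 63 and < 84 → Meets

Meets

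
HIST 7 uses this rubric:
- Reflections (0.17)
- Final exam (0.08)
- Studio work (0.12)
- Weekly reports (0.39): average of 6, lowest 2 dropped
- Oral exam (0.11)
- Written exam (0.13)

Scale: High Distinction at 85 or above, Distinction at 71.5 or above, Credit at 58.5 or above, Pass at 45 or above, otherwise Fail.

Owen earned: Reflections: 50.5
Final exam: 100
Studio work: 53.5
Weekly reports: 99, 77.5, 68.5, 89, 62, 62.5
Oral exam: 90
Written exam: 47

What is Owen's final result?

Distinction

Weekly reports: drop 62, 62.5 → average of remaining 4 = 334/4 = 83.5
Weighted total:
  Reflections 50.5 × 0.17 = 8.585
  Final exam 100 × 0.08 = 8
  Studio work 53.5 × 0.12 = 6.42
  Weekly reports 83.5 × 0.39 = 32.565
  Oral exam 90 × 0.11 = 9.9
  Written exam 47 × 0.13 = 6.11
Sum = 71.58
71.58 is ≥ 71.5 and < 85 → Distinction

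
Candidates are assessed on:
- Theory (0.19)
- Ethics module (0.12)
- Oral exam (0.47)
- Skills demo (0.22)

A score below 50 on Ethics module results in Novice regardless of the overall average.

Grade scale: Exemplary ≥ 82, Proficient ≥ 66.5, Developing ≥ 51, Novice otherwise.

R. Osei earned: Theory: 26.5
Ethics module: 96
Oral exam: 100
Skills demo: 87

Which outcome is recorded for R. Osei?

Exemplary

Ethics module score 96 ≥ 50: minimum met.
Weighted total:
  Theory 26.5 × 0.19 = 5.035
  Ethics module 96 × 0.12 = 11.52
  Oral exam 100 × 0.47 = 47
  Skills demo 87 × 0.22 = 19.14
Sum = 82.695
82.695 ≥ 82 → Exemplary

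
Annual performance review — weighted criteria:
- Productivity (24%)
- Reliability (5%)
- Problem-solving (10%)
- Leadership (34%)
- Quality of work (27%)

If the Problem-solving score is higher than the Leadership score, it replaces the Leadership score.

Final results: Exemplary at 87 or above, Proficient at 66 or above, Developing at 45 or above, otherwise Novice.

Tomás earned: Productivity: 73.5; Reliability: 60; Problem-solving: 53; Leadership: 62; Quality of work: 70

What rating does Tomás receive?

Developing

Problem-solving (53) ≤ Leadership (62), so Leadership stays at 62.
Weighted total:
  Productivity 73.5 × 0.24 = 17.64
  Reliability 60 × 0.05 = 3
  Problem-solving 53 × 0.1 = 5.3
  Leadership 62 × 0.34 = 21.08
  Quality of work 70 × 0.27 = 18.9
Sum = 65.92
65.92 is ≥ 45 and < 66 → Developing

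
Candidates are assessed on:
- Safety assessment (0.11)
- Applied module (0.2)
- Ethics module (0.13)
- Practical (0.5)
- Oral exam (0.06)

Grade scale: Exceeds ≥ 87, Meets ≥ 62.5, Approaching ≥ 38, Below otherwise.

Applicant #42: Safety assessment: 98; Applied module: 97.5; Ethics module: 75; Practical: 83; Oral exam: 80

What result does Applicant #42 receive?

Meets

Weighted total:
  Safety assessment 98 × 0.11 = 10.78
  Applied module 97.5 × 0.2 = 19.5
  Ethics module 75 × 0.13 = 9.75
  Practical 83 × 0.5 = 41.5
  Oral exam 80 × 0.06 = 4.8
Sum = 86.33
86.33 is ≥ 62.5 and < 87 → Meets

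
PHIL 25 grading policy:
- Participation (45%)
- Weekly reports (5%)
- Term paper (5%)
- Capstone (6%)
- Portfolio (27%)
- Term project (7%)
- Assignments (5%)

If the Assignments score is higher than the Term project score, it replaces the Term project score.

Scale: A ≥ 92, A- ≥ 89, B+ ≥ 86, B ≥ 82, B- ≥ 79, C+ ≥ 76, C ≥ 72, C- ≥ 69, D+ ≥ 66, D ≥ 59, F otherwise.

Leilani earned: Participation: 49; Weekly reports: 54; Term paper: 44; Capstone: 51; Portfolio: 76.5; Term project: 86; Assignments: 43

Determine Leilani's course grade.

Assignments (43) ≤ Term project (86), so Term project stays at 86.
Weighted total:
  Participation 49 × 0.45 = 22.05
  Weekly reports 54 × 0.05 = 2.7
  Term paper 44 × 0.05 = 2.2
  Capstone 51 × 0.06 = 3.06
  Portfolio 76.5 × 0.27 = 20.655
  Term project 86 × 0.07 = 6.02
  Assignments 43 × 0.05 = 2.15
Sum = 58.835
58.835 < 59 → F

F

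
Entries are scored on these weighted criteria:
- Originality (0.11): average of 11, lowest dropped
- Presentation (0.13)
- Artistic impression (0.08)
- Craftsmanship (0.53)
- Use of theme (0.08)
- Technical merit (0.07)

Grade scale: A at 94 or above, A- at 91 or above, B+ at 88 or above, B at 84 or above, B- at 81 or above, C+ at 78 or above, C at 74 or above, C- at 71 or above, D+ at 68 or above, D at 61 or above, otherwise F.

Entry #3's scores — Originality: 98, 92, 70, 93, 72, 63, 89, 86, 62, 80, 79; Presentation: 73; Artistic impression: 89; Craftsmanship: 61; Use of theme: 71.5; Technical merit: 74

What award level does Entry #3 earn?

Originality: drop 62 → average of remaining 10 = 822/10 = 82.2
Weighted total:
  Originality 82.2 × 0.11 = 9.042
  Presentation 73 × 0.13 = 9.49
  Artistic impression 89 × 0.08 = 7.12
  Craftsmanship 61 × 0.53 = 32.33
  Use of theme 71.5 × 0.08 = 5.72
  Technical merit 74 × 0.07 = 5.18
Sum = 68.882
68.882 is ≥ 68 and < 71 → D+

D+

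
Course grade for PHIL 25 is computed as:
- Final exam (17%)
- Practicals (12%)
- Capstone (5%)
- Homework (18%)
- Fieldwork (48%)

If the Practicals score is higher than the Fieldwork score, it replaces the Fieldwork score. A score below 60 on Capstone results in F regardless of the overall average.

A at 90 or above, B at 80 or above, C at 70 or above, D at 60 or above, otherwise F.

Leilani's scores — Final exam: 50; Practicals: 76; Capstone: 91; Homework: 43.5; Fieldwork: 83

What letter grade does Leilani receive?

D

Practicals (76) ≤ Fieldwork (83), so Fieldwork stays at 83.
Capstone score 91 ≥ 60: minimum met.
Weighted total:
  Final exam 50 × 0.17 = 8.5
  Practicals 76 × 0.12 = 9.12
  Capstone 91 × 0.05 = 4.55
  Homework 43.5 × 0.18 = 7.83
  Fieldwork 83 × 0.48 = 39.84
Sum = 69.84
69.84 is ≥ 60 and < 70 → D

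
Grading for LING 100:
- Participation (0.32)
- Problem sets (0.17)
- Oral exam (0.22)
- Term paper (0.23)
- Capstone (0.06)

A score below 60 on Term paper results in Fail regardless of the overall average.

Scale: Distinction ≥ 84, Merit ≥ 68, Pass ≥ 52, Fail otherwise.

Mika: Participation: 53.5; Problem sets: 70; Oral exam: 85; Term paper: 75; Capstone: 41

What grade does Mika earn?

Pass

Term paper score 75 ≥ 60: minimum met.
Weighted total:
  Participation 53.5 × 0.32 = 17.12
  Problem sets 70 × 0.17 = 11.9
  Oral exam 85 × 0.22 = 18.7
  Term paper 75 × 0.23 = 17.25
  Capstone 41 × 0.06 = 2.46
Sum = 67.43
67.43 is ≥ 52 and < 68 → Pass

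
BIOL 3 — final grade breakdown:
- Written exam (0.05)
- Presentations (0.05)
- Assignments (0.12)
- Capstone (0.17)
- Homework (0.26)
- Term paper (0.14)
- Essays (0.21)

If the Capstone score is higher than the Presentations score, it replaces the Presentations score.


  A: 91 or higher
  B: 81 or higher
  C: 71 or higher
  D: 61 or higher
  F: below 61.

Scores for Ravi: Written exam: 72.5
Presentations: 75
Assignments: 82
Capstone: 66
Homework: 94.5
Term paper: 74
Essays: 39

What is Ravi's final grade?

C

Capstone (66) ≤ Presentations (75), so Presentations stays at 75.
Weighted total:
  Written exam 72.5 × 0.05 = 3.625
  Presentations 75 × 0.05 = 3.75
  Assignments 82 × 0.12 = 9.84
  Capstone 66 × 0.17 = 11.22
  Homework 94.5 × 0.26 = 24.57
  Term paper 74 × 0.14 = 10.36
  Essays 39 × 0.21 = 8.19
Sum = 71.555
71.555 is ≥ 71 and < 81 → C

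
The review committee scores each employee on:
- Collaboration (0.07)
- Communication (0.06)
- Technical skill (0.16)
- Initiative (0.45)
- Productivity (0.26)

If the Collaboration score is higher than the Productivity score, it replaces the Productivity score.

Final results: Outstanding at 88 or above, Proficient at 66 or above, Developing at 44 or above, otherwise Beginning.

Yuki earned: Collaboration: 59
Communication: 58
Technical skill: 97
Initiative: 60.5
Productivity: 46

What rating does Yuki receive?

Developing

Collaboration (59) > Productivity (46), so Productivity counts as 59.
Weighted total:
  Collaboration 59 × 0.07 = 4.13
  Communication 58 × 0.06 = 3.48
  Technical skill 97 × 0.16 = 15.52
  Initiative 60.5 × 0.45 = 27.225
  Productivity 59 × 0.26 = 15.34
Sum = 65.695
65.695 is ≥ 44 and < 66 → Developing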